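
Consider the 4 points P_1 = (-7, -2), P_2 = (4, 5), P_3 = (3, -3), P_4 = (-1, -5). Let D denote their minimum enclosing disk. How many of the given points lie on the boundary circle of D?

The minimum enclosing circle of a finite set is fixed by two of the points (as a diameter) or three (as a circumcircle).
The farthest pair is P_1–P_2 with squared distance 170. The circle on this segment as diameter has centre (-1.5, 1.5) and r² = 170/4 = 42.5.
Check P_3: distance² to centre = 40.5 ≤ 42.5, so it lies inside.
All remaining points lie in this disk, and no smaller disk contains both endpoints, so this is the minimum enclosing circle.
The points at distance exactly r from the centre are P_1, P_2, P_4 — 3 points.

3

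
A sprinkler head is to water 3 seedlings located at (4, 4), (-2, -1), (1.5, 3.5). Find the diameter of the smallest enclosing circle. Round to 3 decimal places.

7.810

Call the three points A, B, C in the order given.
Side lengths²: AB² = 61, AC² = 6.5, BC² = 32.5.
Since AB² = 61 ≥ 32.5 + 6.5 = 39, the angle opposite AB is not acute, so the smallest enclosing circle has AB as diameter.
Centre = midpoint of AB = (1, 1.5), r² = 61/4 = 15.25.
Diameter = 2r = 2√(15.25) ≈ 7.810.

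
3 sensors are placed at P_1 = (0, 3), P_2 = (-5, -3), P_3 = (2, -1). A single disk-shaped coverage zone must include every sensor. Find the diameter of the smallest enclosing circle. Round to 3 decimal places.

7.946

Side lengths²: P_1P_2² = 61, P_1P_3² = 20, P_2P_3² = 53.
Since P_1P_2² = 61 < 53 + 20 = 73, the triangle is acute, so the smallest enclosing circle is the circumcircle.
Circumcentre = (-1.9375, -0.46875), r² = 15.7861328125.
Diameter = 2r = 2√(15.7861328125) ≈ 7.946.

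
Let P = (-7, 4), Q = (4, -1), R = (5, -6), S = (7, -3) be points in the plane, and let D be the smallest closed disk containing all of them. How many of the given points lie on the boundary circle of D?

By Welzl's lemma the MEC is supported by two points (diametrically opposite) or three points (on a circumcircle).
The minimum enclosing circle is determined by three boundary points: P, R, S.
Their circumcentre is (-0.375, -0.25) with r² = 61.953125.
The farthest remaining point Q is at distance² 19.703125 ≤ 61.953125.
The points at distance exactly r from the centre are P, R, S — 3 points.

3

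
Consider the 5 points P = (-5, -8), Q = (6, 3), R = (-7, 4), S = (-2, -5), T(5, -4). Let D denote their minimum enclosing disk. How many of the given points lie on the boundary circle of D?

The minimum enclosing circle is determined by three boundary points: P, Q, R.
Their circumcentre is (-6/7, -8/7) with r² = 3145/49.
The farthest remaining point T is at distance² 2081/49 ≤ 3145/49.
The points at distance exactly r from the centre are P, Q, R — 3 points.

3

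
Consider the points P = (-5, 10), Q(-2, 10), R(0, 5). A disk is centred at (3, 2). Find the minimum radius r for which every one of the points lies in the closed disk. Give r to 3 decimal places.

The required radius is the distance from (3, 2) to the farthest point.
Squared distances: 128, 89, 18.
Maximum is 128, attained at P.
r = √128 ≈ 11.314.

11.314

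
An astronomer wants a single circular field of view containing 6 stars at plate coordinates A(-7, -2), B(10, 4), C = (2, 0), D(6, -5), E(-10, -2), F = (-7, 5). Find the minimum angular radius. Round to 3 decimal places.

The minimum enclosing circle of a finite set is fixed by two of the points (as a diameter) or three (as a circumcircle).
The farthest pair is B–E with squared distance 436. The circle on this segment as diameter has centre (0, 1) and r² = 436/4 = 109.
Check A: distance² to centre = 58 ≤ 109, so it lies inside.
All remaining points lie in this disk, and no smaller disk contains both endpoints, so this is the minimum enclosing circle.
r = √109 ≈ 10.440.

10.440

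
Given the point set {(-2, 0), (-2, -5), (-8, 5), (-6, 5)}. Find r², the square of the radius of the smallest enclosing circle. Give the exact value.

34

The minimum enclosing circle of a finite set is fixed by two of the points (as a diameter) or three (as a circumcircle).
The farthest pair is (-2, -5)–(-8, 5) with squared distance 136. The circle on this segment as diameter has centre (-5, 0) and r² = 136/4 = 34.
Check (-2, 0): distance² to centre = 9 ≤ 34, so it lies inside.
All remaining points lie in this disk, and no smaller disk contains both endpoints, so this is the minimum enclosing circle.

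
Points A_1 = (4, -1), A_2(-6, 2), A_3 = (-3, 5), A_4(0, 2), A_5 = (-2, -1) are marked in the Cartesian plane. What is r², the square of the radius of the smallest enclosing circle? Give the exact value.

27.25

The farthest pair is A_1–A_2 with squared distance 109. The circle on this segment as diameter has centre (-1, 0.5) and r² = 109/4 = 27.25.
Check A_3: distance² to centre = 24.25 ≤ 27.25, so it lies inside.
All remaining points lie in this disk, and no smaller disk contains both endpoints, so this is the minimum enclosing circle.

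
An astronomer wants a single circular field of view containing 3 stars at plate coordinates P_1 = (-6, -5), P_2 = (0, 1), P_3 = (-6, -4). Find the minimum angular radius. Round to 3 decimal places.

Side lengths²: P_1P_2² = 72, P_1P_3² = 1, P_2P_3² = 61.
Since P_1P_2² = 72 ≥ 61 + 1 = 62, the angle opposite P_1P_2 is not acute, so the smallest enclosing circle has P_1P_2 as diameter.
Centre = midpoint of P_1P_2 = (-3, -2), r² = 72/4 = 18.
r = √18 ≈ 4.243.

4.243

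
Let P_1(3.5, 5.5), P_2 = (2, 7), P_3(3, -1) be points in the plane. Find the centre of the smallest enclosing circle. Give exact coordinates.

Side lengths²: P_1P_2² = 4.5, P_1P_3² = 42.5, P_2P_3² = 65.
Since P_2P_3² = 65 ≥ 42.5 + 4.5 = 47, the angle opposite P_2P_3 is not acute, so the smallest enclosing circle has P_2P_3 as diameter.
Centre = midpoint of P_2P_3 = (2.5, 3), r² = 65/4 = 16.25.
Centre = (2.5, 3).

(2.5, 3)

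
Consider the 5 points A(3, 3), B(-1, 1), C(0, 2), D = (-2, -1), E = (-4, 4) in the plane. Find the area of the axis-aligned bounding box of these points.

35

x ranges over [-4, 3], width 7.
y ranges over [-1, 4], height 5.
Area = 7 × 5 = 35.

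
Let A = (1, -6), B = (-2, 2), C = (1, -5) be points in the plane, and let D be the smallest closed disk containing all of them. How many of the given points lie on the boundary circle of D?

Side lengths²: AB² = 73, AC² = 1, BC² = 58.
Since AB² = 73 ≥ 58 + 1 = 59, the angle opposite AB is not acute, so the smallest enclosing circle has AB as diameter.
Centre = midpoint of AB = (-0.5, -2), r² = 73/4 = 18.25.
The points at distance exactly r from the centre are A, B — 2 points.

2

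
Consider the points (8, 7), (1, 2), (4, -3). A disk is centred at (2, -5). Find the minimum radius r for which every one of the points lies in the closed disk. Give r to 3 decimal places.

The required radius is the distance from (2, -5) to the farthest point.
Squared distances: 180, 50, 8.
Maximum is 180, attained at (8, 7).
r = √180 ≈ 13.416.

13.416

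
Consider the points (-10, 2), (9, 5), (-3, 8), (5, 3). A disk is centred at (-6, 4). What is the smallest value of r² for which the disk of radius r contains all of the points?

226

The required radius is the distance from (-6, 4) to the farthest point.
Squared distances: 20, 226, 25, 122.
Maximum is 226, attained at (9, 5).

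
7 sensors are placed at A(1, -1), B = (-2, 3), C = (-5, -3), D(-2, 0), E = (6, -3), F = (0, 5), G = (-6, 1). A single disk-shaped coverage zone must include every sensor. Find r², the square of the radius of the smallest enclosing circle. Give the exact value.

By Welzl's lemma the MEC is supported by two points (diametrically opposite) or three points (on a circumcircle).
The farthest pair is E–G with squared distance 160. The circle on this segment as diameter has centre (0, -1) and r² = 160/4 = 40.
Check A: distance² to centre = 1 ≤ 40, so it lies inside.
All remaining points lie in this disk, and no smaller disk contains both endpoints, so this is the minimum enclosing circle.

40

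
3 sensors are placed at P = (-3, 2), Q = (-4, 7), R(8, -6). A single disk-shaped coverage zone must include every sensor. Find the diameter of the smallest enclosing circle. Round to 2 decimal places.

17.69

Side lengths²: PQ² = 26, PR² = 185, QR² = 313.
Since QR² = 313 ≥ 185 + 26 = 211, the angle opposite QR is not acute, so the smallest enclosing circle has QR as diameter.
Centre = midpoint of QR = (2, 0.5), r² = 313/4 = 78.25.
Diameter = 2r = 2√(78.25) ≈ 17.69.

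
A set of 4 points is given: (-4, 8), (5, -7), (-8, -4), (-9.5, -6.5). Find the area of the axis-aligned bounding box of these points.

x ranges over [-9.5, 5], width 14.5.
y ranges over [-7, 8], height 15.
Area = 14.5 × 15 = 217.5.

217.5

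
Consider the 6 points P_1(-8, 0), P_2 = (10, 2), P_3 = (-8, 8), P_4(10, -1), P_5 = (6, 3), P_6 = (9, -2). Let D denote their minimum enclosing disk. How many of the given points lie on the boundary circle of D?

The minimum enclosing circle of a finite set is fixed by two of the points (as a diameter) or three (as a circumcircle).
The farthest pair is P_3–P_4 with squared distance 405. The circle on this segment as diameter has centre (1, 3.5) and r² = 405/4 = 101.25.
Check P_1: distance² to centre = 93.25 ≤ 101.25, so it lies inside.
All remaining points lie in this disk, and no smaller disk contains both endpoints, so this is the minimum enclosing circle.
The points at distance exactly r from the centre are P_3, P_4 — 2 points.

2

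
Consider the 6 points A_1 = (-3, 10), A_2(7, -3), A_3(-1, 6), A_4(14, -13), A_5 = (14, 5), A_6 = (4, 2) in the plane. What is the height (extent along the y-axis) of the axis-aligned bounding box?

23

max y = 10, min y = -13, so height = 23.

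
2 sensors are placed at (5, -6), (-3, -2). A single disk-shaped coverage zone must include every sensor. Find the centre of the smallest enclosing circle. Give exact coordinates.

(1, -4)

The smallest circle enclosing two points has them as diameter endpoints.
Centre = midpoint = (1, -4); r² = |(5, -6)−(-3, -2)|²/4 = 80/4 = 20.
Centre = (1, -4).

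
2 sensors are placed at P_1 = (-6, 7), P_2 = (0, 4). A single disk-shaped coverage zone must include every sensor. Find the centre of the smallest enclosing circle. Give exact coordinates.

The smallest circle enclosing two points has them as diameter endpoints.
Centre = midpoint = (-3, 5.5); r² = |P_1P_2|²/4 = 45/4 = 11.25.
Centre = (-3, 5.5).

(-3, 5.5)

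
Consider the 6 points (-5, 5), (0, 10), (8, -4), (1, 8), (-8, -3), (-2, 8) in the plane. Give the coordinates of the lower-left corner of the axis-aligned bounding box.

(-8, -4)

x-range [-8, 8], y-range [-4, 10].
The lower-left corner is (-8, -4).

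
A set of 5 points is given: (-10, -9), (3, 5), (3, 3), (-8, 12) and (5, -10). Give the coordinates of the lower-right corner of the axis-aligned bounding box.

(5, -10)

x-range [-10, 5], y-range [-10, 12].
The lower-right corner is (5, -10).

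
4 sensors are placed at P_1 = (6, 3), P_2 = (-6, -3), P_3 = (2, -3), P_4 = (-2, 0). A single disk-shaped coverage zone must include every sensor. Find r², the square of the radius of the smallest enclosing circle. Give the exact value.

The minimum enclosing circle of a finite set is fixed by two of the points (as a diameter) or three (as a circumcircle).
The farthest pair is P_1–P_2 with squared distance 180. The circle on this segment as diameter has centre (0, 0) and r² = 180/4 = 45.
Check P_3: distance² to centre = 13 ≤ 45, so it lies inside.
All remaining points lie in this disk, and no smaller disk contains both endpoints, so this is the minimum enclosing circle.

45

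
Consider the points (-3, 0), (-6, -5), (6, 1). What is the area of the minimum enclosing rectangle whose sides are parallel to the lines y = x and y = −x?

In coordinates u = x + y, v = x − y the rectangle is axis-aligned; the map (x,y)→(u,v) scales areas by 2.
u-values: -3, -11, 7; range = 7 − (-11) = 18.
v-values: -3, -1, 5; range = 5 − (-3) = 8.
Area = (18 × 8) / 2 = 72.

72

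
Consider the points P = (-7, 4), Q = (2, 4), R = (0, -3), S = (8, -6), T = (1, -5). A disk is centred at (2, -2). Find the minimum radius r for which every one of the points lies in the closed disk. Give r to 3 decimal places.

The required radius is the distance from (2, -2) to the farthest point.
Squared distances: 117, 36, 5, 52, 10.
Maximum is 117, attained at P.
r = √117 ≈ 10.817.

10.817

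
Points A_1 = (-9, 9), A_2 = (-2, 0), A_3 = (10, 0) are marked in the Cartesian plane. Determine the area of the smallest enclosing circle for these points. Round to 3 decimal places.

Side lengths²: A_1A_2² = 130, A_1A_3² = 442, A_2A_3² = 144.
Since A_1A_3² = 442 ≥ 144 + 130 = 274, the angle opposite A_1A_3 is not acute, so the smallest enclosing circle has A_1A_3 as diameter.
Centre = midpoint of A_1A_3 = (0.5, 4.5), r² = 442/4 = 110.5.
Area = π·r² = π·110.5 ≈ 347.146.

347.146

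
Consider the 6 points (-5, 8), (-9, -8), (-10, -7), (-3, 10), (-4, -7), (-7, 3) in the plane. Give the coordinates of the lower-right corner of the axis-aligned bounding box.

(-3, -8)

x-range [-10, -3], y-range [-8, 10].
The lower-right corner is (-3, -8).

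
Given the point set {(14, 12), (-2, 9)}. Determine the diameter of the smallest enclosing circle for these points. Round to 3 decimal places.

16.279

The smallest circle enclosing two points has them as diameter endpoints.
Centre = midpoint = (6, 10.5); r² = |(14, 12)−(-2, 9)|²/4 = 265/4 = 66.25.
Diameter = 2r = 2√(66.25) ≈ 16.279.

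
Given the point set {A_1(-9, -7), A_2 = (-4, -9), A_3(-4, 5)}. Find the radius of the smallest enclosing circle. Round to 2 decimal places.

Side lengths²: A_1A_2² = 29, A_1A_3² = 169, A_2A_3² = 196.
Since A_2A_3² = 196 < 169 + 29 = 198, the triangle is acute, so the smallest enclosing circle is the circumcircle.
Circumcentre = (-4.1, -2), r² = 49.01.
r = √(49.01) ≈ 7.00.

7.00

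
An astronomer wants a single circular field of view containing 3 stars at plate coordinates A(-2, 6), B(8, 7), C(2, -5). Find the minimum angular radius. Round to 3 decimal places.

Side lengths²: AB² = 101, AC² = 137, BC² = 180.
Since BC² = 180 < 137 + 101 = 238, the triangle is acute, so the smallest enclosing circle is the circumcircle.
Circumcentre = (66/19, 67/38), r² = 69185/1444.
r = √(69185/1444) ≈ 6.922.

6.922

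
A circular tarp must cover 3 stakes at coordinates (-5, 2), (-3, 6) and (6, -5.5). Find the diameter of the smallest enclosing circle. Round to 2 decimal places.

Call the three points A, B, C in the order given.
Side lengths²: AB² = 20, AC² = 177.25, BC² = 213.25.
Since BC² = 213.25 ≥ 177.25 + 20 = 197.25, the angle opposite BC is not acute, so the smallest enclosing circle has BC as diameter.
Centre = midpoint of BC = (1.5, 0.25), r² = 213.25/4 = 53.3125.
Diameter = 2r = 2√(53.3125) ≈ 14.60.

14.60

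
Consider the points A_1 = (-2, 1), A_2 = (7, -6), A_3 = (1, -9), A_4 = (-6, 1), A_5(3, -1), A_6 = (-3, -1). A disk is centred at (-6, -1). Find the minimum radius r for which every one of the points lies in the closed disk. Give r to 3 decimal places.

13.928

The required radius is the distance from (-6, -1) to the farthest point.
Squared distances: 20, 194, 113, 4, 81, 9.
Maximum is 194, attained at A_2.
r = √194 ≈ 13.928.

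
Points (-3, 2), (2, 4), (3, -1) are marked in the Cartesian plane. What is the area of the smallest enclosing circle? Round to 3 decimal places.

36.555

Call the three points A, B, C in the order given.
Side lengths²: AB² = 29, AC² = 45, BC² = 26.
Since AC² = 45 < 29 + 26 = 55, the triangle is acute, so the smallest enclosing circle is the circumcircle.
Circumcentre = (5/18, 19/18), r² = 1885/162.
Area = π·r² = π·1885/162 ≈ 36.555.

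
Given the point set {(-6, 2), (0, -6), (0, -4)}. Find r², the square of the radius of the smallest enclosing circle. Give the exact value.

25

Call the three points A, B, C in the order given.
Side lengths²: AB² = 100, AC² = 72, BC² = 4.
Since AB² = 100 ≥ 72 + 4 = 76, the angle opposite AB is not acute, so the smallest enclosing circle has AB as diameter.
Centre = midpoint of AB = (-3, -2), r² = 100/4 = 25.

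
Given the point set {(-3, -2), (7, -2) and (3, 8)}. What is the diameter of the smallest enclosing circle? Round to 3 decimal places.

Call the three points A, B, C in the order given.
Side lengths²: AB² = 100, AC² = 136, BC² = 116.
Since AC² = 136 < 116 + 100 = 216, the triangle is acute, so the smallest enclosing circle is the circumcircle.
Circumcentre = (2, 1.8), r² = 39.44.
Diameter = 2r = 2√(39.44) ≈ 12.560.

12.560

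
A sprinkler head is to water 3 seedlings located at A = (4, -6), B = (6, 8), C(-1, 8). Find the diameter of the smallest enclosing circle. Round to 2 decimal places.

15.02

Side lengths²: AB² = 200, AC² = 221, BC² = 49.
Since AC² = 221 < 200 + 49 = 249, the triangle is acute, so the smallest enclosing circle is the circumcircle.
Circumcentre = (2.5, 19/14), r² = 5525/98.
Diameter = 2r = 2√(5525/98) ≈ 15.02.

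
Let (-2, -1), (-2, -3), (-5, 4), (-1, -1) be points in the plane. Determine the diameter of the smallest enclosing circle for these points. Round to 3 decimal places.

By Welzl's lemma the MEC is supported by two points (diametrically opposite) or three points (on a circumcircle).
The farthest pair is (-2, -3)–(-5, 4) with squared distance 58. The circle on this segment as diameter has centre (-3.5, 0.5) and r² = 58/4 = 14.5.
Check (-2, -1): distance² to centre = 4.5 ≤ 14.5, so it lies inside.
All remaining points lie in this disk, and no smaller disk contains both endpoints, so this is the minimum enclosing circle.
Diameter = 2r = 2√(14.5) ≈ 7.616.

7.616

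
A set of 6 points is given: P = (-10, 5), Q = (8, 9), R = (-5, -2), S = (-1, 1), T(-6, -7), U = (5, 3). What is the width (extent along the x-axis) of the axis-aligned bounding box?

max x = 8, min x = -10, so width = 18.

18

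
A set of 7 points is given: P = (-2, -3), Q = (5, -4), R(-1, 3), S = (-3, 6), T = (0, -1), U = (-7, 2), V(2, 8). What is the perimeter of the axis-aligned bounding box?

48

Width = max x − min x = 5 − (-7) = 12.
Height = max y − min y = 8 − (-4) = 12.
Perimeter = 2(12 + 12) = 48.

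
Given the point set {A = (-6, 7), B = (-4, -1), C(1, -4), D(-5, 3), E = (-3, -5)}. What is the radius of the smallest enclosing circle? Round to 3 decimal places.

The minimum enclosing circle of a finite set is fixed by two of the points (as a diameter) or three (as a circumcircle).
The farthest pair is A–C with squared distance 170. The circle on this segment as diameter has centre (-2.5, 1.5) and r² = 170/4 = 42.5.
Check B: distance² to centre = 8.5 ≤ 42.5, so it lies inside.
All remaining points lie in this disk, and no smaller disk contains both endpoints, so this is the minimum enclosing circle.
r = √(42.5) ≈ 6.519.

6.519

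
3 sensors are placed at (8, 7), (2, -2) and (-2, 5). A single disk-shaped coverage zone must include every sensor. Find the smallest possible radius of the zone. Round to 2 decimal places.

5.70

Call the three points A, B, C in the order given.
Side lengths²: AB² = 117, AC² = 104, BC² = 65.
Since AB² = 117 < 104 + 65 = 169, the triangle is acute, so the smallest enclosing circle is the circumcircle.
Circumcentre = (3.5, 3.5), r² = 32.5.
r = √(32.5) ≈ 5.70.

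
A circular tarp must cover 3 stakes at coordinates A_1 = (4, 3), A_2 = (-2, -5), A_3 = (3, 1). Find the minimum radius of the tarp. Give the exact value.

5

Side lengths²: A_1A_2² = 100, A_1A_3² = 5, A_2A_3² = 61.
Since A_1A_2² = 100 ≥ 61 + 5 = 66, the angle opposite A_1A_2 is not acute, so the smallest enclosing circle has A_1A_2 as diameter.
Centre = midpoint of A_1A_2 = (1, -1), r² = 100/4 = 25.
r = √25 = 5.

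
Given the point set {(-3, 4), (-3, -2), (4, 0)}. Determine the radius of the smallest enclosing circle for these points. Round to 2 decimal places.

Call the three points A, B, C in the order given.
Side lengths²: AB² = 36, AC² = 65, BC² = 53.
Since AC² = 65 < 53 + 36 = 89, the triangle is acute, so the smallest enclosing circle is the circumcircle.
Circumcentre = (-1/14, 1), r² = 3445/196.
r = √(3445/196) ≈ 4.19.

4.19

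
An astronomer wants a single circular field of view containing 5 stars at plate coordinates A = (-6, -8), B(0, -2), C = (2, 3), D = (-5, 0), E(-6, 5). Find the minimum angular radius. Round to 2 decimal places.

By Welzl's lemma the MEC is supported by two points (diametrically opposite) or three points (on a circumcircle).
The minimum enclosing circle is determined by three boundary points: A, C, E.
Their circumcentre is (-3.375, -1.5) with r² = 49.140625.
The farthest remaining point B is at distance² 11.640625 ≤ 49.140625.
r = √(49.140625) ≈ 7.01.

7.01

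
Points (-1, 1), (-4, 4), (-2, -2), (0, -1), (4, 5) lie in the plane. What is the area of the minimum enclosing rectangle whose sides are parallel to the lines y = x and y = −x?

In coordinates u = x + y, v = x − y the rectangle is axis-aligned; the map (x,y)→(u,v) scales areas by 2.
u-values: 0, 0, -4, -1, 9; range = 9 − (-4) = 13.
v-values: -2, -8, 0, 1, -1; range = 1 − (-8) = 9.
Area = (13 × 9) / 2 = 58.5.

58.5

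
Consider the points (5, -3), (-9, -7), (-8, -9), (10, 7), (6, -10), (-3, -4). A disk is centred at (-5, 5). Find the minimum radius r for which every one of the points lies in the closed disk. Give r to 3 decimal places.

The required radius is the distance from (-5, 5) to the farthest point.
Squared distances: 164, 160, 205, 229, 346, 85.
Maximum is 346, attained at (6, -10).
r = √346 ≈ 18.601.

18.601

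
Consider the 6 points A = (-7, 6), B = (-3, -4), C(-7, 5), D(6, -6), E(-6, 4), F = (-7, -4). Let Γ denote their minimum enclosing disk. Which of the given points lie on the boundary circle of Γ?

By Welzl's lemma the MEC is supported by two points (diametrically opposite) or three points (on a circumcircle).
The farthest pair is A–D with squared distance 313. The circle on this segment as diameter has centre (-0.5, 0) and r² = 313/4 = 78.25.
Check B: distance² to centre = 22.25 ≤ 78.25, so it lies inside.
All remaining points lie in this disk, and no smaller disk contains both endpoints, so this is the minimum enclosing circle.
The points at distance exactly r from the centre are A, D — 2 points.

A, D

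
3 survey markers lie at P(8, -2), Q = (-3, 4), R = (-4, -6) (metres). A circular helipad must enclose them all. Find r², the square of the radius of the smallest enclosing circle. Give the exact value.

Side lengths²: PQ² = 157, PR² = 160, QR² = 101.
Since PR² = 160 < 157 + 101 = 258, the triangle is acute, so the smallest enclosing circle is the circumcircle.
Circumcentre = (67/58, -85/58), r² = 79285/1682.

79285/1682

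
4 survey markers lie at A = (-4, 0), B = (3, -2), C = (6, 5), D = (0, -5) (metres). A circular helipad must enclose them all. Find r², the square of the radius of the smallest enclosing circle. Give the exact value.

3485/98

The minimum enclosing circle is determined by three boundary points: A, C, D.
Their circumcentre is (27/14, 9/14) with r² = 3485/98.
The farthest remaining point B is at distance² 797/98 ≤ 3485/98.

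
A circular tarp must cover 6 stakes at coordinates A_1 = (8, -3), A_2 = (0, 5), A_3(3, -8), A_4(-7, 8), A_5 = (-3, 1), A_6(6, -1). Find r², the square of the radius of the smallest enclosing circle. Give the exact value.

15397/169

The minimum enclosing circle of a finite set is fixed by two of the points (as a diameter) or three (as a circumcircle).
The minimum enclosing circle is determined by three boundary points: A_1, A_3, A_4.
Their circumcentre is (-10/13, 10/13) with r² = 15397/169.
The farthest remaining point A_6 is at distance² 8273/169 ≤ 15397/169.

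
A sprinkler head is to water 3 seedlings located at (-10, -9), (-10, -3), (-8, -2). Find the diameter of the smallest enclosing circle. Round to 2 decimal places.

Call the three points A, B, C in the order given.
Side lengths²: AB² = 36, AC² = 53, BC² = 5.
Since AC² = 53 ≥ 36 + 5 = 41, the angle opposite AC is not acute, so the smallest enclosing circle has AC as diameter.
Centre = midpoint of AC = (-9, -5.5), r² = 53/4 = 13.25.
Diameter = 2r = 2√(13.25) ≈ 7.28.

7.28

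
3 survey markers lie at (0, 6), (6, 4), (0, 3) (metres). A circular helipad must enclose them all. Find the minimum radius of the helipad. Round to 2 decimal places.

Call the three points A, B, C in the order given.
Side lengths²: AB² = 40, AC² = 9, BC² = 37.
Since AB² = 40 < 37 + 9 = 46, the triangle is acute, so the smallest enclosing circle is the circumcircle.
Circumcentre = (17/6, 4.5), r² = 185/18.
r = √(185/18) ≈ 3.21.

3.21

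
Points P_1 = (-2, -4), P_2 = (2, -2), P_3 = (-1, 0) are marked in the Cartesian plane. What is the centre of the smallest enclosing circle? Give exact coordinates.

Side lengths²: P_1P_2² = 20, P_1P_3² = 17, P_2P_3² = 13.
Since P_1P_2² = 20 < 17 + 13 = 30, the triangle is acute, so the smallest enclosing circle is the circumcircle.
Circumcentre = (-5/14, -16/7), r² = 1105/196.
Centre = (-5/14, -16/7).

(-5/14, -16/7)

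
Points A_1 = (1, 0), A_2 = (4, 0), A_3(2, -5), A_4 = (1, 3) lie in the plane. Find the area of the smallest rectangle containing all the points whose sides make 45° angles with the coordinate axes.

In coordinates u = x + y, v = x − y the rectangle is axis-aligned; the map (x,y)→(u,v) scales areas by 2.
u-values: 1, 4, -3, 4; range = 4 − (-3) = 7.
v-values: 1, 4, 7, -2; range = 7 − (-2) = 9.
Area = (7 × 9) / 2 = 31.5.

31.5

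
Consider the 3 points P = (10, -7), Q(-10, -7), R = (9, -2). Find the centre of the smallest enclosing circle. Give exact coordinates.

Side lengths²: PQ² = 400, PR² = 26, QR² = 386.
Since PQ² = 400 < 386 + 26 = 412, the triangle is acute, so the smallest enclosing circle is the circumcircle.
Circumcentre = (0, -6.4), r² = 100.36.
Centre = (0, -6.4).

(0, -6.4)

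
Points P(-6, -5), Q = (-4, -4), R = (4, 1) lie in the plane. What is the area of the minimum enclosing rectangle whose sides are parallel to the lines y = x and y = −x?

In coordinates u = x + y, v = x − y the rectangle is axis-aligned; the map (x,y)→(u,v) scales areas by 2.
u-values: -11, -8, 5; range = 5 − (-11) = 16.
v-values: -1, 0, 3; range = 3 − (-1) = 4.
Area = (16 × 4) / 2 = 32.

32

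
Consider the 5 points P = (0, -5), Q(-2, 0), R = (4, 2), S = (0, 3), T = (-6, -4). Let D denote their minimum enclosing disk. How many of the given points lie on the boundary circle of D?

A smallest enclosing disk is always determined by at most three of the input points on its boundary.
The farthest pair is R–T with squared distance 136. The circle on this segment as diameter has centre (-1, -1) and r² = 136/4 = 34.
Check P: distance² to centre = 17 ≤ 34, so it lies inside.
All remaining points lie in this disk, and no smaller disk contains both endpoints, so this is the minimum enclosing circle.
The points at distance exactly r from the centre are R, T — 2 points.

2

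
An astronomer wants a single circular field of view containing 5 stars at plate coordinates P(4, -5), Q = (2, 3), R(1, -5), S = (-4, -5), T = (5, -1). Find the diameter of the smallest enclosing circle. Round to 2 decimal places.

The minimum enclosing circle of a finite set is fixed by two of the points (as a diameter) or three (as a circumcircle).
The minimum enclosing circle is determined by three boundary points: P, Q, S.
Their circumcentre is (0, -1.75) with r² = 26.5625.
The farthest remaining point T is at distance² 25.5625 ≤ 26.5625.
Diameter = 2r = 2√(26.5625) ≈ 10.31.

10.31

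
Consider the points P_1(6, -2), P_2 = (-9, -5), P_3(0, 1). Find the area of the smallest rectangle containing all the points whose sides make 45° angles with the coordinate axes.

108

In coordinates u = x + y, v = x − y the rectangle is axis-aligned; the map (x,y)→(u,v) scales areas by 2.
u-values: 4, -14, 1; range = 4 − (-14) = 18.
v-values: 8, -4, -1; range = 8 − (-4) = 12.
Area = (18 × 12) / 2 = 108.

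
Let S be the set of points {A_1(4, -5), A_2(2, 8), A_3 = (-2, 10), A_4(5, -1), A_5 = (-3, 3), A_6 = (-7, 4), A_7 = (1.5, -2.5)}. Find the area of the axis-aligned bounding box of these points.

180

x ranges over [-7, 5], width 12.
y ranges over [-5, 10], height 15.
Area = 12 × 15 = 180.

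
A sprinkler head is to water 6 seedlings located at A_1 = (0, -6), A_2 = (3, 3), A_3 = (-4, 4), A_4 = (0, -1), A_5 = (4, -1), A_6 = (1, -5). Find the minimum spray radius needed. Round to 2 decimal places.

The minimum enclosing circle is determined by three boundary points: A_1, A_2, A_3.
Their circumcentre is (-12/11, -7/11) with r² = 3625/121.
The farthest remaining point A_5 is at distance² 3152/121 ≤ 3625/121.
r = √(3625/121) ≈ 5.47.

5.47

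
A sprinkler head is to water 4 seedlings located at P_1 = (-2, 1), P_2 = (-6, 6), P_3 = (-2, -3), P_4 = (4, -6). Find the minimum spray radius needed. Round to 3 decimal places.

A smallest enclosing disk is always determined by at most three of the input points on its boundary.
The farthest pair is P_2–P_4 with squared distance 244. The circle on this segment as diameter has centre (-1, 0) and r² = 244/4 = 61.
Check P_1: distance² to centre = 2 ≤ 61, so it lies inside.
All remaining points lie in this disk, and no smaller disk contains both endpoints, so this is the minimum enclosing circle.
r = √61 ≈ 7.810.

7.810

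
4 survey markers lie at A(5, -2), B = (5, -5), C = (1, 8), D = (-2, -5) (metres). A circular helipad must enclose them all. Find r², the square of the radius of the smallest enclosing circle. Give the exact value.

16465/338

The minimum enclosing circle is determined by three boundary points: B, C, D.
Their circumcentre is (1.5, 27/26) with r² = 16465/338.
The farthest remaining point A is at distance² 7261/338 ≤ 16465/338.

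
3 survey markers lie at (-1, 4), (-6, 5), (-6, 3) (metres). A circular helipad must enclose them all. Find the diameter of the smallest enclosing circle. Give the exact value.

Call the three points A, B, C in the order given.
Side lengths²: AB² = 26, AC² = 26, BC² = 4.
Since AC² = 26 < 26 + 4 = 30, the triangle is acute, so the smallest enclosing circle is the circumcircle.
Circumcentre = (-3.6, 4), r² = 6.76.
Diameter = 2r = 2√(6.76) = 5.2.

5.2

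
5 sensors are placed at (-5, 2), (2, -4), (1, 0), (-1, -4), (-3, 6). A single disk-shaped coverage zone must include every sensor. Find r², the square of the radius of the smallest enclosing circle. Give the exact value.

31.25

By Welzl's lemma the MEC is supported by two points (diametrically opposite) or three points (on a circumcircle).
The farthest pair is (2, -4)–(-3, 6) with squared distance 125. The circle on this segment as diameter has centre (-0.5, 1) and r² = 125/4 = 31.25.
Check (-5, 2): distance² to centre = 21.25 ≤ 31.25, so it lies inside.
All remaining points lie in this disk, and no smaller disk contains both endpoints, so this is the minimum enclosing circle.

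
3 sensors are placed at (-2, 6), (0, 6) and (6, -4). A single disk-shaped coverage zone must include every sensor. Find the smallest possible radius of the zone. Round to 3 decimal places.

Call the three points A, B, C in the order given.
Side lengths²: AB² = 4, AC² = 164, BC² = 136.
Since AC² = 164 ≥ 136 + 4 = 140, the angle opposite AC is not acute, so the smallest enclosing circle has AC as diameter.
Centre = midpoint of AC = (2, 1), r² = 164/4 = 41.
r = √41 ≈ 6.403.

6.403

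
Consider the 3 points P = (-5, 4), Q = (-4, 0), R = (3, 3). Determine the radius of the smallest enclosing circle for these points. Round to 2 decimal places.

Side lengths²: PQ² = 17, PR² = 65, QR² = 58.
Since PR² = 65 < 58 + 17 = 75, the triangle is acute, so the smallest enclosing circle is the circumcircle.
Circumcentre = (-67/62, 177/62), r² = 32045/1922.
r = √(32045/1922) ≈ 4.08.

4.08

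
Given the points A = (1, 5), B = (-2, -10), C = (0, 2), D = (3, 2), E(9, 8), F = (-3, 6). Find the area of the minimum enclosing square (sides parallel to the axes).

The bounding box has width 12 and height 18.
An axis-aligned square enclosing the set must have side ≥ max(width, height).
So the minimum side is max(12, 18) = 18.
Area = 18² = 324.

324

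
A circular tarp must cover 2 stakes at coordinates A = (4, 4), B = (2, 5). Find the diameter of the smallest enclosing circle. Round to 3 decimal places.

2.236

The smallest circle enclosing two points has them as diameter endpoints.
Centre = midpoint = (3, 4.5); r² = |AB|²/4 = 5/4 = 1.25.
Diameter = 2r = 2√(1.25) ≈ 2.236.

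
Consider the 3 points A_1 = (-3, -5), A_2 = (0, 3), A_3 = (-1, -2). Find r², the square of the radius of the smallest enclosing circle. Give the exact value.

18.25

Side lengths²: A_1A_2² = 73, A_1A_3² = 13, A_2A_3² = 26.
Since A_1A_2² = 73 ≥ 26 + 13 = 39, the angle opposite A_1A_2 is not acute, so the smallest enclosing circle has A_1A_2 as diameter.
Centre = midpoint of A_1A_2 = (-1.5, -1), r² = 73/4 = 18.25.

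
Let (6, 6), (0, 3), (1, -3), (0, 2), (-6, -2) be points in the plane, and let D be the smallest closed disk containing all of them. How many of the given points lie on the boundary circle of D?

2

The farthest pair is (6, 6)–(-6, -2) with squared distance 208. The circle on this segment as diameter has centre (0, 2) and r² = 208/4 = 52.
Check (0, 3): distance² to centre = 1 ≤ 52, so it lies inside.
All remaining points lie in this disk, and no smaller disk contains both endpoints, so this is the minimum enclosing circle.
The points at distance exactly r from the centre are (6, 6), (-6, -2) — 2 points.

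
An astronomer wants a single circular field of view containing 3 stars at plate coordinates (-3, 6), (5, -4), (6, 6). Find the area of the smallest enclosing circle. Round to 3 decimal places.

130.093

Call the three points A, B, C in the order given.
Side lengths²: AB² = 164, AC² = 81, BC² = 101.
Since AB² = 164 < 101 + 81 = 182, the triangle is acute, so the smallest enclosing circle is the circumcircle.
Circumcentre = (1.5, 1.4), r² = 41.41.
Area = π·r² = π·41.41 ≈ 130.093.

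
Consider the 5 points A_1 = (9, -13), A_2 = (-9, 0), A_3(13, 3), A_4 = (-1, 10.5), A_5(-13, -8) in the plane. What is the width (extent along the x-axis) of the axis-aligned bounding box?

max x = 13, min x = -13, so width = 26.

26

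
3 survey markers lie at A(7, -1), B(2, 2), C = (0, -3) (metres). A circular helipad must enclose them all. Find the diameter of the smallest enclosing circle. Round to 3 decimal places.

7.374

Side lengths²: AB² = 34, AC² = 53, BC² = 29.
Since AC² = 53 < 34 + 29 = 63, the triangle is acute, so the smallest enclosing circle is the circumcircle.
Circumcentre = (207/62, -89/62), r² = 26129/1922.
Diameter = 2r = 2√(26129/1922) ≈ 7.374.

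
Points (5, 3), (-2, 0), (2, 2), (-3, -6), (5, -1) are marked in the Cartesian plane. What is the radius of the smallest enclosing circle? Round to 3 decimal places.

By Welzl's lemma the MEC is supported by two points (diametrically opposite) or three points (on a circumcircle).
The farthest pair is (5, 3)–(-3, -6) with squared distance 145. The circle on this segment as diameter has centre (1, -1.5) and r² = 145/4 = 36.25.
Check (-2, 0): distance² to centre = 11.25 ≤ 36.25, so it lies inside.
All remaining points lie in this disk, and no smaller disk contains both endpoints, so this is the minimum enclosing circle.
r = √(36.25) ≈ 6.021.

6.021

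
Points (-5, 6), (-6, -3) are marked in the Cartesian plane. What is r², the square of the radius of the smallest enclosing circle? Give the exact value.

20.5

The smallest circle enclosing two points has them as diameter endpoints.
Centre = midpoint = (-5.5, 1.5); r² = |(-5, 6)−(-6, -3)|²/4 = 82/4 = 20.5.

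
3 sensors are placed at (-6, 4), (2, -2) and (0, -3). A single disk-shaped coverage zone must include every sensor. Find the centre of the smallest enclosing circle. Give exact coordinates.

(-2, 1)

Call the three points A, B, C in the order given.
Side lengths²: AB² = 100, AC² = 85, BC² = 5.
Since AB² = 100 ≥ 85 + 5 = 90, the angle opposite AB is not acute, so the smallest enclosing circle has AB as diameter.
Centre = midpoint of AB = (-2, 1), r² = 100/4 = 25.
Centre = (-2, 1).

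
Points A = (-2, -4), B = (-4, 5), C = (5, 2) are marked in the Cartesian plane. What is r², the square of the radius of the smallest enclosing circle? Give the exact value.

Side lengths²: AB² = 85, AC² = 85, BC² = 90.
Since BC² = 90 < 85 + 85 = 170, the triangle is acute, so the smallest enclosing circle is the circumcircle.
Circumcentre = (-0.3, 1.1), r² = 28.9.

28.9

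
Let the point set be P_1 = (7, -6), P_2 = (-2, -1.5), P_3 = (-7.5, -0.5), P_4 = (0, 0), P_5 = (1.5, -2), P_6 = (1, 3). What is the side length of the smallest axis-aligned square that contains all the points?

14.5

The bounding box has width 14.5 and height 9.
An axis-aligned square enclosing the set must have side ≥ max(width, height).
So the minimum side is max(14.5, 9) = 14.5.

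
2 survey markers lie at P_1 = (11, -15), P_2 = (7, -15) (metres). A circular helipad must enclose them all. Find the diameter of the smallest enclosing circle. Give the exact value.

4

The smallest circle enclosing two points has them as diameter endpoints.
Centre = midpoint = (9, -15); r² = |P_1P_2|²/4 = 16/4 = 4.
Diameter = 2r = 2√4 = 4.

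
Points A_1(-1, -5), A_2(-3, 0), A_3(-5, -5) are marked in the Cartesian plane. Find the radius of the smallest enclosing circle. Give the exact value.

2.9

Side lengths²: A_1A_2² = 29, A_1A_3² = 16, A_2A_3² = 29.
Since A_2A_3² = 29 < 29 + 16 = 45, the triangle is acute, so the smallest enclosing circle is the circumcircle.
Circumcentre = (-3, -2.9), r² = 8.41.
r = √(8.41) = 2.9.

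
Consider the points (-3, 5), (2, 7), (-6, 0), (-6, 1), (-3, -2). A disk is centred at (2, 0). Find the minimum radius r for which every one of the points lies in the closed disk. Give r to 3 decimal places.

The required radius is the distance from (2, 0) to the farthest point.
Squared distances: 50, 49, 64, 65, 29.
Maximum is 65, attained at (-6, 1).
r = √65 ≈ 8.062.

8.062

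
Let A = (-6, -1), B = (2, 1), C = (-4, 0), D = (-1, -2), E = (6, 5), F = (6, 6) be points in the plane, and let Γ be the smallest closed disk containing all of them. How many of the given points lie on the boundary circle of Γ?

By Welzl's lemma the MEC is supported by two points (diametrically opposite) or three points (on a circumcircle).
The farthest pair is A–F with squared distance 193. The circle on this segment as diameter has centre (0, 2.5) and r² = 193/4 = 48.25.
Check B: distance² to centre = 6.25 ≤ 48.25, so it lies inside.
All remaining points lie in this disk, and no smaller disk contains both endpoints, so this is the minimum enclosing circle.
The points at distance exactly r from the centre are A, F — 2 points.

2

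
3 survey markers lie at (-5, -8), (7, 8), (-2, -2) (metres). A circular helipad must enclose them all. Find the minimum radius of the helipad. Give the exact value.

10

Call the three points A, B, C in the order given.
Side lengths²: AB² = 400, AC² = 45, BC² = 181.
Since AB² = 400 ≥ 181 + 45 = 226, the angle opposite AB is not acute, so the smallest enclosing circle has AB as diameter.
Centre = midpoint of AB = (1, 0), r² = 400/4 = 100.
r = √100 = 10.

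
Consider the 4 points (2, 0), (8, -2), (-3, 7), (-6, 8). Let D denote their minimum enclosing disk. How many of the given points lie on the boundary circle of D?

2

By Welzl's lemma the MEC is supported by two points (diametrically opposite) or three points (on a circumcircle).
The farthest pair is (8, -2)–(-6, 8) with squared distance 296. The circle on this segment as diameter has centre (1, 3) and r² = 296/4 = 74.
Check (2, 0): distance² to centre = 10 ≤ 74, so it lies inside.
All remaining points lie in this disk, and no smaller disk contains both endpoints, so this is the minimum enclosing circle.
The points at distance exactly r from the centre are (8, -2), (-6, 8) — 2 points.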